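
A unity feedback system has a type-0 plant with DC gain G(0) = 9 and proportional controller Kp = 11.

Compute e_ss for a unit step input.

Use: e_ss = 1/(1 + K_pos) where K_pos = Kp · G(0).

K_pos = Kp · G(0) = 11 × 9 = 99. e_ss = 1/(1 + 99) = 0.01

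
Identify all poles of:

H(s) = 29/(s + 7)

Pole is where denominator = 0: s + 7 = 0, so s = -7.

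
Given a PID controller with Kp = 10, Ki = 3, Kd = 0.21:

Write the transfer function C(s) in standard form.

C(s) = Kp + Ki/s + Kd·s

Substituting values: C(s) = 10 + 3/s + 0.21s = (0.21s² + 10s + 3)/s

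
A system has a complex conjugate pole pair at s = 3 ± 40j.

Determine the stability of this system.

Real part of poles is 3 (> 0, right half-plane). Unstable.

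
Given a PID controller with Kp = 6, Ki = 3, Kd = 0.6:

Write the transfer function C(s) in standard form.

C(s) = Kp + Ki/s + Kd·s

Substituting values: C(s) = 6 + 3/s + 0.6s = (0.6s² + 6s + 3)/s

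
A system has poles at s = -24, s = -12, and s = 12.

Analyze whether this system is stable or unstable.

Pole(s) at s = 12 are not in the left half-plane. System is unstable.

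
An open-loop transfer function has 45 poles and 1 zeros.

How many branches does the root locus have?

Root locus has n branches where n = number of poles = 45.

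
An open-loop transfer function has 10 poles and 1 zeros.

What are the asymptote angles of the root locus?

n - m = 10 - 1 = 9. Angles: θk = (2k + 1)·180°/9 = 20°, 60°, 100°, 140°, 180°, 220°, 260°, 300°, 340°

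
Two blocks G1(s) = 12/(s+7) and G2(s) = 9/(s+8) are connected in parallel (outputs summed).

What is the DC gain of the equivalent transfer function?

Parallel: G_eq = G1 + G2. DC gain = G1(0) + G2(0) = 12/7 + 9/8 = 1.7143 + 1.125 = 2.8393.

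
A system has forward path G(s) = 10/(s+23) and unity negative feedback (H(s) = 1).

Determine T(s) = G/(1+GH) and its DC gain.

T(s) = G/(1+GH) = [10/(s+23)] / [1 + 10/(s+23)] = 10/(s+23+10) = 10/(s+33). DC gain = 10/33 = 0.3030.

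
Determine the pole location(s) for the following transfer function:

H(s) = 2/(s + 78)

Pole is where denominator = 0: s + 78 = 0, so s = -78.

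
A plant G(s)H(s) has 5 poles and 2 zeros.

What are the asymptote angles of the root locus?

n - m = 5 - 2 = 3. Angles: θk = (2k + 1)·180°/3 = 60°, 180°, 300°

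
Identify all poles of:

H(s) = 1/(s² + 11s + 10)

Discriminant = 11² - 4×1×10 = 121 - 40 = 81 > 0, so two distinct real poles. Using quadratic formula: s = (-11 ± √81)/(2×1) = (-11 ± √81)/2, with √81 = 9. s₁ = -2/2 = -1, s₂ = -20/2 = -10. Poles: s₁ = -1, s₂ = -10.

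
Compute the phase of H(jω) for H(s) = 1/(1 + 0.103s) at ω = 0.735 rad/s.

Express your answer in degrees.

Phase = -arctan(ωτ) = -arctan(0.735 × 0.103) = -4.3°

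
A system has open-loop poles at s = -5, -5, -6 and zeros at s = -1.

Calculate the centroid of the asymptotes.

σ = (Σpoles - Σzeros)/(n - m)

σ = (Σpoles - Σzeros)/(n - m) = (-16 - (-1))/(3 - 1) = -15/2 = -7.5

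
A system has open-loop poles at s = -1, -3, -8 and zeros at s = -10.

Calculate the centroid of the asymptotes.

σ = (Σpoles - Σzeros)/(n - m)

σ = (Σpoles - Σzeros)/(n - m) = (-12 - (-10))/(3 - 1) = -2/2 = -1.0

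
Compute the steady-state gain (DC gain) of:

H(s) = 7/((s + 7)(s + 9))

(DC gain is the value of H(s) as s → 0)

DC gain = H(0) = 7/(7 × 9) = 7/63 = 0.1111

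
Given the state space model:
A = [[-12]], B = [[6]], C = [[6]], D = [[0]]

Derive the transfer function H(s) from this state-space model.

(sI - A)⁻¹ = 1/(s + 12). H(s) = 6 × 6/(s + 12) + 0 = 36/(s + 12).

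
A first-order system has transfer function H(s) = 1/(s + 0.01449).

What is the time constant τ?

For H(s) = 1/(s + 1/τ), the pole is at -1/τ = -0.01449, so τ = 1/0.01449 = 69.01 s.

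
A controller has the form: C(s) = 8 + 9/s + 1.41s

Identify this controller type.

This is a Proportional-Integral-Derivative (PID) controller.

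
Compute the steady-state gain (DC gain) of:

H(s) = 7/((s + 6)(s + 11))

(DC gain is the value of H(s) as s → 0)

DC gain = H(0) = 7/(6 × 11) = 7/66 = 0.1061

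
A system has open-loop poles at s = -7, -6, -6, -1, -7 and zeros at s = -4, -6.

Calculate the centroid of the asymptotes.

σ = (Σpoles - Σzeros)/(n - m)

σ = (Σpoles - Σzeros)/(n - m) = (-27 - (-10))/(5 - 2) = -17/3 = -5.67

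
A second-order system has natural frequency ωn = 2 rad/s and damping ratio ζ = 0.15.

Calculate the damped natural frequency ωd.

ωd = ωn√(1 - ζ²) = 2√(1 - 0.15²) = 1.98 rad/s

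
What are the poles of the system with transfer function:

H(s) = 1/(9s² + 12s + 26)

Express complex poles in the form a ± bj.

Discriminant = 12² - 4×9×26 = 144 - 936 = -792 < 0, so the poles are a complex conjugate pair s = (-12 ± j√792)/(2×9). Real part = -12/(2×9) = -12/18 ≈ -0.6667; imaginary part = ±√792/(2×9) ≈ 1.5635. Poles: s = -0.6667 ± 1.5635j.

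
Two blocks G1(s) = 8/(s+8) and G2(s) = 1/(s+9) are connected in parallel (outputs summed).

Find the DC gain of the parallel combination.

Parallel: G_eq = G1 + G2. DC gain = G1(0) + G2(0) = 8/8 + 1/9 = 1 + 0.1111 = 1.1111.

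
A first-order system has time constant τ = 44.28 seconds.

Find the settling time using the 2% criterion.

For first-order system, 2% settling time ≈ 4τ = 4 × 44.28 = 177.12 s.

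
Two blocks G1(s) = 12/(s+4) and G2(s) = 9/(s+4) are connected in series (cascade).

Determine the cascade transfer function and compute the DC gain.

Series: multiply transfer functions. G_eq = 12/(s+4) × 9/(s+4) = 108/((s+4)(s+4)). DC gain = 108/(4×4) = 6.75.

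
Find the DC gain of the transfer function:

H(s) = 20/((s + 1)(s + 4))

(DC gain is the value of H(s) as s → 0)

DC gain = H(0) = 20/(1 × 4) = 20/4 = 5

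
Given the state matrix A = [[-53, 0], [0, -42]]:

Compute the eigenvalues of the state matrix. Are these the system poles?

For diagonal matrix, eigenvalues are diagonal entries: λ₁ = -53, λ₂ = -42. Eigenvalues of A = system poles.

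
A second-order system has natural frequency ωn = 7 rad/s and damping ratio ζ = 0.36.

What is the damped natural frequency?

ωd = ωn√(1 - ζ²) = 7√(1 - 0.36²) = 6.53 rad/s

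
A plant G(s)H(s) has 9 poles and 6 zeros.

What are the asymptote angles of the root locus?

n - m = 9 - 6 = 3. Angles: θk = (2k + 1)·180°/3 = 60°, 180°, 300°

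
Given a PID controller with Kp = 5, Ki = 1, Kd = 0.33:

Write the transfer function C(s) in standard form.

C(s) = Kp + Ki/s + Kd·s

Substituting values: C(s) = 5 + 1/s + 0.33s = (0.33s² + 5s + 1)/s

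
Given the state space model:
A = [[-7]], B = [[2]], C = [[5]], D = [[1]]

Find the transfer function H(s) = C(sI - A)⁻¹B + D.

(sI - A)⁻¹ = 1/(s + 7). H(s) = 5×2/(s + 7) + 1 = (s + 17)/(s + 7).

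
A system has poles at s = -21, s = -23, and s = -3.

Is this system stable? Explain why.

All poles are in the left half-plane. System is stable.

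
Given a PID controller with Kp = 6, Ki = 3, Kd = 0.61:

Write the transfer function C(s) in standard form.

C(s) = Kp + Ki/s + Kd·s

Substituting values: C(s) = 6 + 3/s + 0.61s = (0.61s² + 6s + 3)/s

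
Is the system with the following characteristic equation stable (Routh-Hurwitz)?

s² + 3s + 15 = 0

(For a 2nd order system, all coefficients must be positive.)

Coefficients: 1, 3, 15. All positive, so system is stable.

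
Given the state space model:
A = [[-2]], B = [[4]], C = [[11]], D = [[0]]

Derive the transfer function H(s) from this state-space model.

(sI - A)⁻¹ = 1/(s + 2). H(s) = 11 × 4/(s + 2) + 0 = 44/(s + 2).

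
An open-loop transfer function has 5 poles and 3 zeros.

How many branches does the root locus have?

Root locus has n branches where n = number of poles = 5.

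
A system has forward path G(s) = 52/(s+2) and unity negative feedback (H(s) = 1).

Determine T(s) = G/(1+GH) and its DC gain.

T(s) = G/(1+GH) = [52/(s+2)] / [1 + 52/(s+2)] = 52/(s+2+52) = 52/(s+54). DC gain = 52/54 = 0.9630.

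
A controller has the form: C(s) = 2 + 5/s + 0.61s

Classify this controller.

This is a Proportional-Integral-Derivative (PID) controller.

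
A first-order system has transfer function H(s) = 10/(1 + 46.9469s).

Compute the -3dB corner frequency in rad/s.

Corner frequency = 1/τ = 1/46.9469 = 0.021 rad/s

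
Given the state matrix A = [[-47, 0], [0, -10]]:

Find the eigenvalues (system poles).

For diagonal matrix, eigenvalues are diagonal entries: λ₁ = -47, λ₂ = -10.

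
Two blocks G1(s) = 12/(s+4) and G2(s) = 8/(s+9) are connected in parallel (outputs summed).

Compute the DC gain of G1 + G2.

Parallel: G_eq = G1 + G2. DC gain = G1(0) + G2(0) = 12/4 + 8/9 = 3 + 0.8889 = 3.8889.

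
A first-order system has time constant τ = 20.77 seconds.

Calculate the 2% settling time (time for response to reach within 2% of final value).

For first-order system, 2% settling time ≈ 4τ = 4 × 20.77 = 83.08 s.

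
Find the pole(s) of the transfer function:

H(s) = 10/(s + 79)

Pole is where denominator = 0: s + 79 = 0, so s = -79.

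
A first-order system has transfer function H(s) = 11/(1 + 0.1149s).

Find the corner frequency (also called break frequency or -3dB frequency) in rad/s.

Corner frequency = 1/τ = 1/0.1149 = 8.703 rad/s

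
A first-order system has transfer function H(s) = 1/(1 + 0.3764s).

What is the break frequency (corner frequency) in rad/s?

Corner frequency = 1/τ = 1/0.3764 = 2.657 rad/s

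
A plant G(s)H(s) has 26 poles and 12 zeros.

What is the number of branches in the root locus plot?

Root locus has n branches where n = number of poles = 26.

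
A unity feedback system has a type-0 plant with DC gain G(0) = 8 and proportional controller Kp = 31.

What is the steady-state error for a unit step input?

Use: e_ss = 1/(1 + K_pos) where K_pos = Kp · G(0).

K_pos = Kp · G(0) = 31 × 8 = 248. e_ss = 1/(1 + 248) = 0.0040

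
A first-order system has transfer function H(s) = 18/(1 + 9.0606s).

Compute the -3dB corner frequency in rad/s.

Corner frequency = 1/τ = 1/9.0606 = 0.11 rad/s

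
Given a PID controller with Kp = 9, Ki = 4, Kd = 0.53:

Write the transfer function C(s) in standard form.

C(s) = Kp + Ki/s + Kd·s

Substituting values: C(s) = 9 + 4/s + 0.53s = (0.53s² + 9s + 4)/s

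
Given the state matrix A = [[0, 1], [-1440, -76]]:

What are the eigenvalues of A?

det(A - λI) = λ² - (-76)λ + 1440 = (λ - (-36))(λ - (-40)). Eigenvalues: -36, -40.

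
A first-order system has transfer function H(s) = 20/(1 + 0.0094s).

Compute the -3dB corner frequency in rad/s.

Corner frequency = 1/τ = 1/0.0094 = 106.383 rad/s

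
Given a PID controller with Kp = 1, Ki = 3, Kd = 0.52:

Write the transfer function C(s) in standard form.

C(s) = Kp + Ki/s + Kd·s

Substituting values: C(s) = 1 + 3/s + 0.52s = (0.52s² + s + 3)/s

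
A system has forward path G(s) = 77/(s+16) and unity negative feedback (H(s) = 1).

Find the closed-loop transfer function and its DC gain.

T(s) = G/(1+GH) = [77/(s+16)] / [1 + 77/(s+16)] = 77/(s+16+77) = 77/(s+93). DC gain = 77/93 = 0.8280.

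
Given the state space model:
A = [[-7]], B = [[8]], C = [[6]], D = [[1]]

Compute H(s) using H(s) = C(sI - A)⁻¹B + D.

(sI - A)⁻¹ = 1/(s + 7). H(s) = 6×8/(s + 7) + 1 = (s + 55)/(s + 7).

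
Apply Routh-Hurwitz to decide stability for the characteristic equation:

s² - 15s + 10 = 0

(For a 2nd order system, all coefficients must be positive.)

Coefficients: 1, -15, 10. b=-15 not positive, so system is unstable.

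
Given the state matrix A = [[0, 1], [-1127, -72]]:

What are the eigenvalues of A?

det(A - λI) = λ² - (-72)λ + 1127 = (λ - (-23))(λ - (-49)). Eigenvalues: -23, -49.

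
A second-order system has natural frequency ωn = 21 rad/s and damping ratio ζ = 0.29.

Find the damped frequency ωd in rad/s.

ωd = ωn√(1 - ζ²) = 21√(1 - 0.29²) = 20.1 rad/s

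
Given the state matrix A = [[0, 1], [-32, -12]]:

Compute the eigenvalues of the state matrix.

det(A - λI) = λ² - (-12)λ + 32 = (λ - (-8))(λ - (-4)). Eigenvalues: -8, -4.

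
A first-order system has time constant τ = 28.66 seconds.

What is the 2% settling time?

For first-order system, 2% settling time ≈ 4τ = 4 × 28.66 = 114.64 s.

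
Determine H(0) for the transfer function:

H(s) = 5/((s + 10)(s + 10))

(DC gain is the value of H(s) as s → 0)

DC gain = H(0) = 5/(10 × 10) = 5/100 = 0.05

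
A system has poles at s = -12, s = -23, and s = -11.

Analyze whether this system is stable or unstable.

All poles are in the left half-plane. System is stable.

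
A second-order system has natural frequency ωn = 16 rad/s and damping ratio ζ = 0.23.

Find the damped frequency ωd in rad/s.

ωd = ωn√(1 - ζ²) = 16√(1 - 0.23²) = 15.57 rad/s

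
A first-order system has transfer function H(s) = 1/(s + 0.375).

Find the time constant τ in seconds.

For H(s) = 1/(s + 1/τ), the pole is at -1/τ = -0.375, so τ = 1/0.375 = 2.6667 s.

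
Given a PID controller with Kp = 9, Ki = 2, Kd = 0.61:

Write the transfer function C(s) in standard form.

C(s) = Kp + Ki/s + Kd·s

Substituting values: C(s) = 9 + 2/s + 0.61s = (0.61s² + 9s + 2)/s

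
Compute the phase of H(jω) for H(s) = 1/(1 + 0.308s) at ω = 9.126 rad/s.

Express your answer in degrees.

Phase = -arctan(ωτ) = -arctan(9.126 × 0.308) = -70.4°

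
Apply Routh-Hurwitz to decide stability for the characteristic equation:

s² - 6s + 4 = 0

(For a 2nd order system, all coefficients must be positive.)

Coefficients: 1, -6, 4. b=-6 not positive, so system is unstable.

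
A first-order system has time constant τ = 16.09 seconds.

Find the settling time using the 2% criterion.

For first-order system, 2% settling time ≈ 4τ = 4 × 16.09 = 64.36 s.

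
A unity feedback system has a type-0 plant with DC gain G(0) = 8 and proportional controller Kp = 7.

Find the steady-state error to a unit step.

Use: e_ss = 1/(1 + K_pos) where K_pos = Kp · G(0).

K_pos = Kp · G(0) = 7 × 8 = 56. e_ss = 1/(1 + 56) = 0.0175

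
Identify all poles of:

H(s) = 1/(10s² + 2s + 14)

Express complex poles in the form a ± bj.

Discriminant = 2² - 4×10×14 = 4 - 560 = -556 < 0, so the poles are a complex conjugate pair s = (-2 ± j√556)/(2×10). Real part = -2/(2×10) = -2/20 = -0.1; imaginary part = ±√556/(2×10) ≈ 1.1790. Poles: s = -0.1 ± 1.1790j.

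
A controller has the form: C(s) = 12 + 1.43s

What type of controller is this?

This is a Proportional-Derivative (PD) controller.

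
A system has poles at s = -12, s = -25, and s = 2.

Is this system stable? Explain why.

Pole(s) at s = 2 are not in the left half-plane. System is unstable.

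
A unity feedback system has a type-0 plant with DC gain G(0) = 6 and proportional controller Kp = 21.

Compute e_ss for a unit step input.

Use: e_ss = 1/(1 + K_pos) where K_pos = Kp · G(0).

K_pos = Kp · G(0) = 21 × 6 = 126. e_ss = 1/(1 + 126) = 0.0079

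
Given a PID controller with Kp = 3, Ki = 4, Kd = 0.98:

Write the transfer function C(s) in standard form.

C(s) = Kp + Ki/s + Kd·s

Substituting values: C(s) = 3 + 4/s + 0.98s = (0.98s² + 3s + 4)/s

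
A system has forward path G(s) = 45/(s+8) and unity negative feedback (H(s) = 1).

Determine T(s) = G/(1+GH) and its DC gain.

T(s) = G/(1+GH) = [45/(s+8)] / [1 + 45/(s+8)] = 45/(s+8+45) = 45/(s+53). DC gain = 45/53 = 0.8491.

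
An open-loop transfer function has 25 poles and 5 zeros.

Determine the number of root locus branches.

Root locus has n branches where n = number of poles = 25.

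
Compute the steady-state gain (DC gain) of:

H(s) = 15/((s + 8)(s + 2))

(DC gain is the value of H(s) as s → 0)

DC gain = H(0) = 15/(8 × 2) = 15/16 = 0.9375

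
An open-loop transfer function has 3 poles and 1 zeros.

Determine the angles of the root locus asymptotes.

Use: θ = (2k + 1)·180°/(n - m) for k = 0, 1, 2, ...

n - m = 3 - 1 = 2. Angles: θk = (2k + 1)·180°/2 = 90°, 270°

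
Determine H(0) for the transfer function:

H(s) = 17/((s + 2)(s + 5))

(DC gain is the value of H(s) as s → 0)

DC gain = H(0) = 17/(2 × 5) = 17/10 = 1.7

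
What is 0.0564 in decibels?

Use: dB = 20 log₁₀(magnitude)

dB = 20 log₁₀(0.0564) = -25.0 dB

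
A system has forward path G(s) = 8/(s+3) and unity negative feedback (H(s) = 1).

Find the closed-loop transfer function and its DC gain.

T(s) = G/(1+GH) = [8/(s+3)] / [1 + 8/(s+3)] = 8/(s+3+8) = 8/(s+11). DC gain = 8/11 = 0.7273.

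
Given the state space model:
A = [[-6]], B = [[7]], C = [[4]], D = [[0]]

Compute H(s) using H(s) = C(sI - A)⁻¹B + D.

(sI - A)⁻¹ = 1/(s + 6). H(s) = 4 × 7/(s + 6) + 0 = 28/(s + 6).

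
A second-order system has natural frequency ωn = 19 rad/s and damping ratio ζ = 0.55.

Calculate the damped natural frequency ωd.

ωd = ωn√(1 - ζ²) = 19√(1 - 0.55²) = 15.87 rad/s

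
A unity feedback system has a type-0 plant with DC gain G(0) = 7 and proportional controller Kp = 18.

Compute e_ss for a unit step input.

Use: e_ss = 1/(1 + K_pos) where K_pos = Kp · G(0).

K_pos = Kp · G(0) = 18 × 7 = 126. e_ss = 1/(1 + 126) = 0.0079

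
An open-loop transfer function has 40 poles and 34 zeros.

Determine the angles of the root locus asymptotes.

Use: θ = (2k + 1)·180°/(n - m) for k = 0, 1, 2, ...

n - m = 40 - 34 = 6. Angles: θk = (2k + 1)·180°/6 = 30°, 90°, 150°, 210°, 270°, 330°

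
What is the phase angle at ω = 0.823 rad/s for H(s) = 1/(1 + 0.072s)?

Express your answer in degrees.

Phase = -arctan(ωτ) = -arctan(0.823 × 0.072) = -3.4°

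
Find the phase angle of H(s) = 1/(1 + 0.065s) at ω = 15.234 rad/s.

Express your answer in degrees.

Phase = -arctan(ωτ) = -arctan(15.234 × 0.065) = -44.7°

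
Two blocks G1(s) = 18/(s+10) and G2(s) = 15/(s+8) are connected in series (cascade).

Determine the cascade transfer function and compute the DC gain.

Series: multiply transfer functions. G_eq = 18/(s+10) × 15/(s+8) = 270/((s+10)(s+8)). DC gain = 270/(10×8) = 3.375.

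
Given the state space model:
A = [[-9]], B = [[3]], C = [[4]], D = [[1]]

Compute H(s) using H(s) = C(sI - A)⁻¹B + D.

(sI - A)⁻¹ = 1/(s + 9). H(s) = 4×3/(s + 9) + 1 = (s + 21)/(s + 9).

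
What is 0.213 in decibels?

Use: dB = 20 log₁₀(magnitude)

dB = 20 log₁₀(0.213) = -13.4 dB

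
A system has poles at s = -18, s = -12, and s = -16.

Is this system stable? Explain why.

All poles are in the left half-plane. System is stable.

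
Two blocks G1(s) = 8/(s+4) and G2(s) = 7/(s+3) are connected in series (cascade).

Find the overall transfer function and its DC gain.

Series: multiply transfer functions. G_eq = 8/(s+4) × 7/(s+3) = 56/((s+4)(s+3)). DC gain = 56/(4×3) = 4.6667.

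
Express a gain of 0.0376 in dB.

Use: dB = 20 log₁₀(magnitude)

dB = 20 log₁₀(0.0376) = -28.5 dB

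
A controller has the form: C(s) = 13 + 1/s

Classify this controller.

This is a Proportional-Integral (PI) controller.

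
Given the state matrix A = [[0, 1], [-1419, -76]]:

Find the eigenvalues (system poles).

det(A - λI) = λ² - (-76)λ + 1419 = (λ - (-43))(λ - (-33)). Eigenvalues: -43, -33.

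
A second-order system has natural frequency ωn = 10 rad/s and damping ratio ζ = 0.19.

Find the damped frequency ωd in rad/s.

ωd = ωn√(1 - ζ²) = 10√(1 - 0.19²) = 9.82 rad/s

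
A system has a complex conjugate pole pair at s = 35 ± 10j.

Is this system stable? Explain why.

Real part of poles is 35 (> 0, right half-plane). Unstable.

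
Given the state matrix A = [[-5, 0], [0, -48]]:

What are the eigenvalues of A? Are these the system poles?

For diagonal matrix, eigenvalues are diagonal entries: λ₁ = -5, λ₂ = -48. Eigenvalues of A = system poles.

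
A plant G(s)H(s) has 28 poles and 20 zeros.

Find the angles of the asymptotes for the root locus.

n - m = 28 - 20 = 8. Angles: θk = (2k + 1)·180°/8 = 22.5°, 67.5°, 112.5°, 157.5°, 202.5°, 247.5°, 292.5°, 337.5°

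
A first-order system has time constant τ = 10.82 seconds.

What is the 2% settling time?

For first-order system, 2% settling time ≈ 4τ = 4 × 10.82 = 43.28 s.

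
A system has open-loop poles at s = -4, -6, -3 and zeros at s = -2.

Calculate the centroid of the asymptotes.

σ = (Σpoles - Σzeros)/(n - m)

σ = (Σpoles - Σzeros)/(n - m) = (-13 - (-2))/(3 - 1) = -11/2 = -5.5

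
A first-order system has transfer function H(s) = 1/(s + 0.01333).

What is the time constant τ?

For H(s) = 1/(s + 1/τ), the pole is at -1/τ = -0.01333, so τ = 1/0.01333 = 75.02 s.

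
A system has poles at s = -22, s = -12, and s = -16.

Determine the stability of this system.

All poles are in the left half-plane. System is stable.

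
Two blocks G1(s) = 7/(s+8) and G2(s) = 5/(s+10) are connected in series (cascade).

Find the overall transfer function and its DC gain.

Series: multiply transfer functions. G_eq = 7/(s+8) × 5/(s+10) = 35/((s+8)(s+10)). DC gain = 35/(8×10) = 0.4375.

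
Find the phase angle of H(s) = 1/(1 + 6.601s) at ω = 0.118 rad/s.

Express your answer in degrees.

Phase = -arctan(ωτ) = -arctan(0.118 × 6.601) = -37.9°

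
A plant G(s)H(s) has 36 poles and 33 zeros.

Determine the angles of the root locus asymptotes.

n - m = 36 - 33 = 3. Angles: θk = (2k + 1)·180°/3 = 60°, 180°, 300°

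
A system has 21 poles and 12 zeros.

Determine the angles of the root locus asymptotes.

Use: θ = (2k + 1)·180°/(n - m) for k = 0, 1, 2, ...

n - m = 21 - 12 = 9. Angles: θk = (2k + 1)·180°/9 = 20°, 60°, 100°, 140°, 180°, 220°, 260°, 300°, 340°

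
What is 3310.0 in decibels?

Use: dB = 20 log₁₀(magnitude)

dB = 20 log₁₀(3310.0) = 70.4 dB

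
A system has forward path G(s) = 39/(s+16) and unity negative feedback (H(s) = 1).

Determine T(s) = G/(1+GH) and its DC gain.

T(s) = G/(1+GH) = [39/(s+16)] / [1 + 39/(s+16)] = 39/(s+16+39) = 39/(s+55). DC gain = 39/55 = 0.7091.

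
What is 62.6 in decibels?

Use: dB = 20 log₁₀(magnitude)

dB = 20 log₁₀(62.6) = 35.9 dB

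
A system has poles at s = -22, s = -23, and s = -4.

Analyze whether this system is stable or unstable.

All poles are in the left half-plane. System is stable.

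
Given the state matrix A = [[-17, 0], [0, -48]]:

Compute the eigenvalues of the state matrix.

For diagonal matrix, eigenvalues are diagonal entries: λ₁ = -17, λ₂ = -48.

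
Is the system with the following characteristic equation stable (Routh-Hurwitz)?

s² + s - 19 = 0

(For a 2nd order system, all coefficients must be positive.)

Coefficients: 1, 1, -19. c=-19 not positive, so system is unstable.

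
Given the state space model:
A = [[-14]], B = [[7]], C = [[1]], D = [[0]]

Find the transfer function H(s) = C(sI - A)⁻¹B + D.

(sI - A)⁻¹ = 1/(s + 14). H(s) = 1 × 7/(s + 14) + 0 = 7/(s + 14).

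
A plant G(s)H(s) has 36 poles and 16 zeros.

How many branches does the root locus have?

Root locus has n branches where n = number of poles = 36.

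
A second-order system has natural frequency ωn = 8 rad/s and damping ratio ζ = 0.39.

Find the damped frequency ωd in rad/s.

ωd = ωn√(1 - ζ²) = 8√(1 - 0.39²) = 7.37 rad/s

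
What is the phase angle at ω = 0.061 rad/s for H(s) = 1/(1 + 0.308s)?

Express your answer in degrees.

Phase = -arctan(ωτ) = -arctan(0.061 × 0.308) = -1.1°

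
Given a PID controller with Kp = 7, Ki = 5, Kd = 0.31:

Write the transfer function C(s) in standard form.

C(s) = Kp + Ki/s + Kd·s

Substituting values: C(s) = 7 + 5/s + 0.31s = (0.31s² + 7s + 5)/s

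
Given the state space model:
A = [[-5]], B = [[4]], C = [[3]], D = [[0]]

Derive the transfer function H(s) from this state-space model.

(sI - A)⁻¹ = 1/(s + 5). H(s) = 3 × 4/(s + 5) + 0 = 12/(s + 5).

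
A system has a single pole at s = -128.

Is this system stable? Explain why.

Pole at s = -128 is in the left half-plane. Stable.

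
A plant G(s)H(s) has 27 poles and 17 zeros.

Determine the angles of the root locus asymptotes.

n - m = 27 - 17 = 10. Angles: θk = (2k + 1)·180°/10 = 18°, 54°, 90°, 126°, 162°, 198°, 234°, 270°, 306°, 342°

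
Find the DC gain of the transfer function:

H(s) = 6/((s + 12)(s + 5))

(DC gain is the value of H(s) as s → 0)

DC gain = H(0) = 6/(12 × 5) = 6/60 = 0.1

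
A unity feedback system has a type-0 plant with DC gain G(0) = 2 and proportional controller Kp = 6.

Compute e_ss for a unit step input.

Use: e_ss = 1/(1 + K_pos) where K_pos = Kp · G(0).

K_pos = Kp · G(0) = 6 × 2 = 12. e_ss = 1/(1 + 12) = 0.0769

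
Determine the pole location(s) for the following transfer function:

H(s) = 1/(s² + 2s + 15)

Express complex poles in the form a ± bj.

Discriminant = 2² - 4×1×15 = 4 - 60 = -56 < 0, so the poles are a complex conjugate pair s = (-2 ± j√56)/(2×1). Real part = -2/(2×1) = -2/2 = -1; imaginary part = ±√56/(2×1) ≈ 3.7417. Poles: s = -1 ± 3.7417j.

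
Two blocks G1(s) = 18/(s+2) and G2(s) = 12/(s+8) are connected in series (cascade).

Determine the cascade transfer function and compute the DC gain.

Series: multiply transfer functions. G_eq = 18/(s+2) × 12/(s+8) = 216/((s+2)(s+8)). DC gain = 216/(2×8) = 13.5.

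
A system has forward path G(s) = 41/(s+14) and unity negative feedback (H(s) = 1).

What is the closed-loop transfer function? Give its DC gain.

T(s) = G/(1+GH) = [41/(s+14)] / [1 + 41/(s+14)] = 41/(s+14+41) = 41/(s+55). DC gain = 41/55 = 0.7455.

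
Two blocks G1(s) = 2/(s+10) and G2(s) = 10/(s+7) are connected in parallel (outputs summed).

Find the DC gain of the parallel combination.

Parallel: G_eq = G1 + G2. DC gain = G1(0) + G2(0) = 2/10 + 10/7 = 0.2 + 1.4286 = 1.6286.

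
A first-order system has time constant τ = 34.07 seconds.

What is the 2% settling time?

For first-order system, 2% settling time ≈ 4τ = 4 × 34.07 = 136.28 s.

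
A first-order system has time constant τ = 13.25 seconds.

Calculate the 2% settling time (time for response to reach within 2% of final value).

For first-order system, 2% settling time ≈ 4τ = 4 × 13.25 = 53.0 s.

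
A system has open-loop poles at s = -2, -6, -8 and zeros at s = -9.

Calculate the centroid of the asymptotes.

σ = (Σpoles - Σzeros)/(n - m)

σ = (Σpoles - Σzeros)/(n - m) = (-16 - (-9))/(3 - 1) = -7/2 = -3.5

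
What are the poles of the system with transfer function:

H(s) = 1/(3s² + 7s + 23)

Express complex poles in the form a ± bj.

Discriminant = 7² - 4×3×23 = 49 - 276 = -227 < 0, so the poles are a complex conjugate pair s = (-7 ± j√227)/(2×3). Real part = -7/(2×3) = -7/6 ≈ -1.1667; imaginary part = ±√227/(2×3) ≈ 2.5111. Poles: s = -1.1667 ± 2.5111j.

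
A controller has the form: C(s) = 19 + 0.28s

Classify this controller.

This is a Proportional-Derivative (PD) controller.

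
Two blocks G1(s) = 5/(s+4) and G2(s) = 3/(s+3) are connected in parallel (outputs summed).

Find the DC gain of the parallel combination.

Parallel: G_eq = G1 + G2. DC gain = G1(0) + G2(0) = 5/4 + 3/3 = 1.25 + 1 = 2.25.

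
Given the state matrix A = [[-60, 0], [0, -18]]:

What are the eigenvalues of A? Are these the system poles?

For diagonal matrix, eigenvalues are diagonal entries: λ₁ = -60, λ₂ = -18. Eigenvalues of A = system poles.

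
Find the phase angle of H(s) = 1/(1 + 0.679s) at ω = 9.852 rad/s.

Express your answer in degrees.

Phase = -arctan(ωτ) = -arctan(9.852 × 0.679) = -81.5°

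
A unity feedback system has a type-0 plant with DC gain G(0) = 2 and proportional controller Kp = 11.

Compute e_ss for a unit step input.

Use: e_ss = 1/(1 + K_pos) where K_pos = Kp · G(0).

K_pos = Kp · G(0) = 11 × 2 = 22. e_ss = 1/(1 + 22) = 0.0435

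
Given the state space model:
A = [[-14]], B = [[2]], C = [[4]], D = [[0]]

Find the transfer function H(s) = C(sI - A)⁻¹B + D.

(sI - A)⁻¹ = 1/(s + 14). H(s) = 4 × 2/(s + 14) + 0 = 8/(s + 14).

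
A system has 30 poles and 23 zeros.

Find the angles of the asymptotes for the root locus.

n - m = 30 - 23 = 7. Angles: θk = (2k + 1)·180°/7 = 25.71°, 77.14°, 128.57°, 180°, 231.43°, 282.86°, 334.29°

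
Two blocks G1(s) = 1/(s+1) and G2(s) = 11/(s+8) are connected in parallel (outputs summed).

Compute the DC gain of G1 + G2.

Parallel: G_eq = G1 + G2. DC gain = G1(0) + G2(0) = 1/1 + 11/8 = 1 + 1.375 = 2.375.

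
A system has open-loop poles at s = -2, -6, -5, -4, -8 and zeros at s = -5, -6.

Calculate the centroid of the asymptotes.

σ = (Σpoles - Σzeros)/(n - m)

σ = (Σpoles - Σzeros)/(n - m) = (-25 - (-11))/(5 - 2) = -14/3 = -4.67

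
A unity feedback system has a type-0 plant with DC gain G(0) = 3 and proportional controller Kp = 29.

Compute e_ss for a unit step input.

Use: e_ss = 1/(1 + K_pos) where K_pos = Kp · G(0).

K_pos = Kp · G(0) = 29 × 3 = 87. e_ss = 1/(1 + 87) = 0.0114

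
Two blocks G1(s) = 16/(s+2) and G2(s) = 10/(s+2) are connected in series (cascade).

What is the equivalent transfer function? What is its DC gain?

Series: multiply transfer functions. G_eq = 16/(s+2) × 10/(s+2) = 160/((s+2)(s+2)). DC gain = 160/(2×2) = 40.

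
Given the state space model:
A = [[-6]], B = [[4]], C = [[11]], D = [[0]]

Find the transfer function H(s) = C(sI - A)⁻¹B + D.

(sI - A)⁻¹ = 1/(s + 6). H(s) = 11 × 4/(s + 6) + 0 = 44/(s + 6).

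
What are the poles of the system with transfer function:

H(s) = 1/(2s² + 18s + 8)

Discriminant = 18² - 4×2×8 = 324 - 64 = 260 > 0, so two distinct real poles. Using quadratic formula: s = (-18 ± √260)/(2×2) = (-18 ± √260)/4, with √260 ≈ 16.1245. s₁ ≈ -0.4689, s₂ ≈ -8.5311. Poles: s₁ = -0.4689, s₂ = -8.5311.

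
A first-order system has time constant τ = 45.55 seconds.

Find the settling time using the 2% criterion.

For first-order system, 2% settling time ≈ 4τ = 4 × 45.55 = 182.2 s.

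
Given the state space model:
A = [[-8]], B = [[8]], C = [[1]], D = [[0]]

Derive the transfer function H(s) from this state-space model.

(sI - A)⁻¹ = 1/(s + 8). H(s) = 1 × 8/(s + 8) + 0 = 8/(s + 8).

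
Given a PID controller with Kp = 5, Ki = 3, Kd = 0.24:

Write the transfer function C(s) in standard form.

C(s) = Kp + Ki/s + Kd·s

Substituting values: C(s) = 5 + 3/s + 0.24s = (0.24s² + 5s + 3)/s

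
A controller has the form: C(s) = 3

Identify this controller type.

This is a Proportional (P) controller.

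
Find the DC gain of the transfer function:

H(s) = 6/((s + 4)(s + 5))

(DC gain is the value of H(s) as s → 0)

DC gain = H(0) = 6/(4 × 5) = 6/20 = 0.3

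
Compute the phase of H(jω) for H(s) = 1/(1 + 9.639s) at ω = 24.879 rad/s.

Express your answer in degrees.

Phase = -arctan(ωτ) = -arctan(24.879 × 9.639) = -89.8°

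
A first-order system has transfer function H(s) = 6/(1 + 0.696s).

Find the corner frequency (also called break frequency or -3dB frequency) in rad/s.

Corner frequency = 1/τ = 1/0.696 = 1.437 rad/s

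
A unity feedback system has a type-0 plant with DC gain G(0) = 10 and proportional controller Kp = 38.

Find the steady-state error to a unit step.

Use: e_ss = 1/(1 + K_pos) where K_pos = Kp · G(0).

K_pos = Kp · G(0) = 38 × 10 = 380. e_ss = 1/(1 + 380) = 0.0026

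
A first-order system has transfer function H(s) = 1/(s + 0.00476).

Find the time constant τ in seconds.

For H(s) = 1/(s + 1/τ), the pole is at -1/τ = -0.00476, so τ = 1/0.00476 = 210.1 s.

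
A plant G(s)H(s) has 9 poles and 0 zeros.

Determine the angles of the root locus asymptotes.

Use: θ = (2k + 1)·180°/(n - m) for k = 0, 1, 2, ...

n - m = 9 - 0 = 9. Angles: θk = (2k + 1)·180°/9 = 20°, 60°, 100°, 140°, 180°, 220°, 260°, 300°, 340°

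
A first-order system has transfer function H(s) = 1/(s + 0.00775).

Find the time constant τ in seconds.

For H(s) = 1/(s + 1/τ), the pole is at -1/τ = -0.00775, so τ = 1/0.00775 = 129 s.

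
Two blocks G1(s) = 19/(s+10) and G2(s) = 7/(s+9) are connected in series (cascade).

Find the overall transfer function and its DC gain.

Series: multiply transfer functions. G_eq = 19/(s+10) × 7/(s+9) = 133/((s+10)(s+9)). DC gain = 133/(10×9) = 1.4778.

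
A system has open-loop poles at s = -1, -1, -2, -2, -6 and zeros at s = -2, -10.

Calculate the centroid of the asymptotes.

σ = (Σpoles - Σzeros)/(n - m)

σ = (Σpoles - Σzeros)/(n - m) = (-12 - (-12))/(5 - 2) = 0/3 = 0.0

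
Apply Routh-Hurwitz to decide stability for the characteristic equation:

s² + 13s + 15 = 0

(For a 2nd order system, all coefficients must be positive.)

Coefficients: 1, 13, 15. All positive, so system is stable.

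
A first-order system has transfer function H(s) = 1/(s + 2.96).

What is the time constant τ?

For H(s) = 1/(s + 1/τ), the pole is at -1/τ = -2.96, so τ = 1/2.96 = 0.3378 s.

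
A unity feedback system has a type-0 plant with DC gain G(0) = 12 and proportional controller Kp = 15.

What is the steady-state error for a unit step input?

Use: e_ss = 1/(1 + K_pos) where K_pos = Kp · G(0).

K_pos = Kp · G(0) = 15 × 12 = 180. e_ss = 1/(1 + 180) = 0.0055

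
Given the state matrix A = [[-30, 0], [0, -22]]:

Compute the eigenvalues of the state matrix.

For diagonal matrix, eigenvalues are diagonal entries: λ₁ = -30, λ₂ = -22.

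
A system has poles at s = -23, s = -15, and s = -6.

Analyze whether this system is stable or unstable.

All poles are in the left half-plane. System is stable.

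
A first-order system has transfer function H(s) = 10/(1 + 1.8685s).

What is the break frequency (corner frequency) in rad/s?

Corner frequency = 1/τ = 1/1.8685 = 0.535 rad/s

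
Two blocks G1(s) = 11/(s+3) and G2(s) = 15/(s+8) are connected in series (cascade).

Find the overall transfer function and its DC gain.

Series: multiply transfer functions. G_eq = 11/(s+3) × 15/(s+8) = 165/((s+3)(s+8)). DC gain = 165/(3×8) = 6.875.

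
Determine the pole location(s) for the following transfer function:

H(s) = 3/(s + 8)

Pole is where denominator = 0: s + 8 = 0, so s = -8.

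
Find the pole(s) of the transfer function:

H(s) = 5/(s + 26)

Pole is where denominator = 0: s + 26 = 0, so s = -26.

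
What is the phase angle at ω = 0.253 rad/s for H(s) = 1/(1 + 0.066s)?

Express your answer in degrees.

Phase = -arctan(ωτ) = -arctan(0.253 × 0.066) = -1.0°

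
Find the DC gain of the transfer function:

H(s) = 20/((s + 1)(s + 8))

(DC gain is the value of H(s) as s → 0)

DC gain = H(0) = 20/(1 × 8) = 20/8 = 2.5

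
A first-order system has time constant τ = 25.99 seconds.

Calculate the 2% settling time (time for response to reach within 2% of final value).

For first-order system, 2% settling time ≈ 4τ = 4 × 25.99 = 103.96 s.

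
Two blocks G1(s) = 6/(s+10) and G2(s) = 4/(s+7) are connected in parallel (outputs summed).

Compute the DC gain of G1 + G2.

Parallel: G_eq = G1 + G2. DC gain = G1(0) + G2(0) = 6/10 + 4/7 = 0.6 + 0.5714 = 1.1714.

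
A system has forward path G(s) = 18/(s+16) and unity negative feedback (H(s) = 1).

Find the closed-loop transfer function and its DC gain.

T(s) = G/(1+GH) = [18/(s+16)] / [1 + 18/(s+16)] = 18/(s+16+18) = 18/(s+34). DC gain = 18/34 = 0.5294.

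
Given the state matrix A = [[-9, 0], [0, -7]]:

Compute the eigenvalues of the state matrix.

For diagonal matrix, eigenvalues are diagonal entries: λ₁ = -9, λ₂ = -7.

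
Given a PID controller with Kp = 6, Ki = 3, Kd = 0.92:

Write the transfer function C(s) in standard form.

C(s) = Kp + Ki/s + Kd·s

Substituting values: C(s) = 6 + 3/s + 0.92s = (0.92s² + 6s + 3)/s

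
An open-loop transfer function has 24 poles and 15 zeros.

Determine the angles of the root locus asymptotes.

n - m = 24 - 15 = 9. Angles: θk = (2k + 1)·180°/9 = 20°, 60°, 100°, 140°, 180°, 220°, 260°, 300°, 340°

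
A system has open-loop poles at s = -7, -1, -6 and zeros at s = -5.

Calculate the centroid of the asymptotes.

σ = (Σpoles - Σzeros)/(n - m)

σ = (Σpoles - Σzeros)/(n - m) = (-14 - (-5))/(3 - 1) = -9/2 = -4.5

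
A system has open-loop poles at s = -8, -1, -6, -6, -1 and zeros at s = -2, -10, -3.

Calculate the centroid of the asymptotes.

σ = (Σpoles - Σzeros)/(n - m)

σ = (Σpoles - Σzeros)/(n - m) = (-22 - (-15))/(5 - 3) = -7/2 = -3.5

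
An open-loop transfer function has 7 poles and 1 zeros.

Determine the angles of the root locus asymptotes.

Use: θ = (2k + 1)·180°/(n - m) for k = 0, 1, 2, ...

n - m = 7 - 1 = 6. Angles: θk = (2k + 1)·180°/6 = 30°, 90°, 150°, 210°, 270°, 330°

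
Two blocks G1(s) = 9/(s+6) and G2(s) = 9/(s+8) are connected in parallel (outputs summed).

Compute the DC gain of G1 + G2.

Parallel: G_eq = G1 + G2. DC gain = G1(0) + G2(0) = 9/6 + 9/8 = 1.5 + 1.125 = 2.625.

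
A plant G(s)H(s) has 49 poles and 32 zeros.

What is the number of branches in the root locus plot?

Root locus has n branches where n = number of poles = 49.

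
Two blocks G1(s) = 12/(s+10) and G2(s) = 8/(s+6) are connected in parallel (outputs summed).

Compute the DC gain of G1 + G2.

Parallel: G_eq = G1 + G2. DC gain = G1(0) + G2(0) = 12/10 + 8/6 = 1.2 + 1.3333 = 2.5333.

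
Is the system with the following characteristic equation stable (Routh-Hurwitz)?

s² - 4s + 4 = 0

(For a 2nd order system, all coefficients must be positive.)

Coefficients: 1, -4, 4. b=-4 not positive, so system is unstable.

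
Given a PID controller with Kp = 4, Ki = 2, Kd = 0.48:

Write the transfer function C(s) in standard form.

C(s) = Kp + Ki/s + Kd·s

Substituting values: C(s) = 4 + 2/s + 0.48s = (0.48s² + 4s + 2)/s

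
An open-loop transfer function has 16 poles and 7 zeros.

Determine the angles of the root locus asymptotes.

n - m = 16 - 7 = 9. Angles: θk = (2k + 1)·180°/9 = 20°, 60°, 100°, 140°, 180°, 220°, 260°, 300°, 340°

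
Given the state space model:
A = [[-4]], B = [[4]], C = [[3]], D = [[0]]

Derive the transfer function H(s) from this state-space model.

(sI - A)⁻¹ = 1/(s + 4). H(s) = 3 × 4/(s + 4) + 0 = 12/(s + 4).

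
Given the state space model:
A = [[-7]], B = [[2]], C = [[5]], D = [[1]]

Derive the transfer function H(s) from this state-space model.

(sI - A)⁻¹ = 1/(s + 7). H(s) = 5×2/(s + 7) + 1 = (s + 17)/(s + 7).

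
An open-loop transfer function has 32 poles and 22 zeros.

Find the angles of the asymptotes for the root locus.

n - m = 32 - 22 = 10. Angles: θk = (2k + 1)·180°/10 = 18°, 54°, 90°, 126°, 162°, 198°, 234°, 270°, 306°, 342°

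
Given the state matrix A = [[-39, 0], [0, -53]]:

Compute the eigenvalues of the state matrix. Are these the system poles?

For diagonal matrix, eigenvalues are diagonal entries: λ₁ = -39, λ₂ = -53. Eigenvalues of A = system poles.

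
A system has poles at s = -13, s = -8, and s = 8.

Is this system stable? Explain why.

Pole(s) at s = 8 are not in the left half-plane. System is unstable.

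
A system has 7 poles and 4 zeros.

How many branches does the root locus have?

Root locus has n branches where n = number of poles = 7.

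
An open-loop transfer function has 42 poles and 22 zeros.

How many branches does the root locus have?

Root locus has n branches where n = number of poles = 42.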